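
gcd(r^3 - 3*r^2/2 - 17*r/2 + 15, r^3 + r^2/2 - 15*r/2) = r^2 + r/2 - 15/2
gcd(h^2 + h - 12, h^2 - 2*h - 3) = h - 3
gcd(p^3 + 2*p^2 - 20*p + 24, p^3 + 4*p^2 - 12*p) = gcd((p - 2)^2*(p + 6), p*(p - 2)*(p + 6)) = p^2 + 4*p - 12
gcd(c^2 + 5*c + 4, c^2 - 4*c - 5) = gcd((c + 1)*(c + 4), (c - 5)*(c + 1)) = c + 1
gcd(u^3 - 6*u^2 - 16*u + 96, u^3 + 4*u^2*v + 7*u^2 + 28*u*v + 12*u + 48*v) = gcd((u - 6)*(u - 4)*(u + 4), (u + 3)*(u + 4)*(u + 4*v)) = u + 4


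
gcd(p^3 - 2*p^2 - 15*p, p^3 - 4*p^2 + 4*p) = p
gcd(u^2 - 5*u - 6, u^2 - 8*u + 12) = u - 6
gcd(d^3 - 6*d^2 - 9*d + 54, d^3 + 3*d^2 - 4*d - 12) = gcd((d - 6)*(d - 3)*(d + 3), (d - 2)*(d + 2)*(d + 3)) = d + 3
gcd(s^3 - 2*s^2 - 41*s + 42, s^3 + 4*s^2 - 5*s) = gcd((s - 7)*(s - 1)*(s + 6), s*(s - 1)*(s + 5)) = s - 1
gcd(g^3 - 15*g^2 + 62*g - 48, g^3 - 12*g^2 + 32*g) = g - 8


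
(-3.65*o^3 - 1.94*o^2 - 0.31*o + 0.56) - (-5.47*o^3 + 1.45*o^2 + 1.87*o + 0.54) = 1.82*o^3 - 3.39*o^2 - 2.18*o + 0.02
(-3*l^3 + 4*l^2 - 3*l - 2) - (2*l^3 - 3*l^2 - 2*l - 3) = -5*l^3 + 7*l^2 - l + 1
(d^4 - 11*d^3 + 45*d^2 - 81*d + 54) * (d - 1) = d^5 - 12*d^4 + 56*d^3 - 126*d^2 + 135*d - 54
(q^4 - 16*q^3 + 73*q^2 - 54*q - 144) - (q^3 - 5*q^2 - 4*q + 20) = q^4 - 17*q^3 + 78*q^2 - 50*q - 164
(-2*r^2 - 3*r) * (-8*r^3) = 16*r^5 + 24*r^4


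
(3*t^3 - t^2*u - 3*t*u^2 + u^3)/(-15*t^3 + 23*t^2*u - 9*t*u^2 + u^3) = (-t - u)/(5*t - u)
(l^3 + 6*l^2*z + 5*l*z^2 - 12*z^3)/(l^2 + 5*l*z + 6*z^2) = (l^2 + 3*l*z - 4*z^2)/(l + 2*z)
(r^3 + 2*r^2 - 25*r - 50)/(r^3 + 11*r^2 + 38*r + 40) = (r - 5)/(r + 4)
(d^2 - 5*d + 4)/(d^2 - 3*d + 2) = (d - 4)/(d - 2)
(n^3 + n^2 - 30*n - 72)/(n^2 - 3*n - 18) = n + 4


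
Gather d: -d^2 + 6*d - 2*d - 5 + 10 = -d^2 + 4*d + 5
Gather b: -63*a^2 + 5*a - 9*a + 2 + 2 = -63*a^2 - 4*a + 4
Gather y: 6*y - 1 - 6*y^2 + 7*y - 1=-6*y^2 + 13*y - 2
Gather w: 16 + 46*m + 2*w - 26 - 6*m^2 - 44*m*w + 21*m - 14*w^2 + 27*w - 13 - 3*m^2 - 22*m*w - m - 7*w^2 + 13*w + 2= -9*m^2 + 66*m - 21*w^2 + w*(42 - 66*m) - 21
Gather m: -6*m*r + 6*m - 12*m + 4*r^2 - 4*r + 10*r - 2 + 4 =m*(-6*r - 6) + 4*r^2 + 6*r + 2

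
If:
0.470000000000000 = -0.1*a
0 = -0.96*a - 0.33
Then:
No Solution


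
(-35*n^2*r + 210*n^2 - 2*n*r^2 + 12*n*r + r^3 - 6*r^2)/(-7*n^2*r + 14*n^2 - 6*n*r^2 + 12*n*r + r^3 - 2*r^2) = (5*n*r - 30*n + r^2 - 6*r)/(n*r - 2*n + r^2 - 2*r)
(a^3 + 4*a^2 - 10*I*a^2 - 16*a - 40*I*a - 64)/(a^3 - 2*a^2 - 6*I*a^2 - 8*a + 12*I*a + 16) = (a^2 + a*(4 - 8*I) - 32*I)/(a^2 + a*(-2 - 4*I) + 8*I)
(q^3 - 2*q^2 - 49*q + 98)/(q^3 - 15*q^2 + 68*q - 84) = (q + 7)/(q - 6)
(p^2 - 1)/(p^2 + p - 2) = (p + 1)/(p + 2)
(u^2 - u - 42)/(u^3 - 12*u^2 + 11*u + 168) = (u + 6)/(u^2 - 5*u - 24)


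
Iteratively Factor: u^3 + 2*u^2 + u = (u + 1)*(u^2 + u) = (u + 1)^2*(u)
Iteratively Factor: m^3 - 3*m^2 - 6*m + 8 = (m - 1)*(m^2 - 2*m - 8) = (m - 1)*(m + 2)*(m - 4)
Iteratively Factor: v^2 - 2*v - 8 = (v + 2)*(v - 4)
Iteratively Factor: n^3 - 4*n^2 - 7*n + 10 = (n - 1)*(n^2 - 3*n - 10) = (n - 1)*(n + 2)*(n - 5)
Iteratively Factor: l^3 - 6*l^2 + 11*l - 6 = (l - 3)*(l^2 - 3*l + 2) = (l - 3)*(l - 1)*(l - 2)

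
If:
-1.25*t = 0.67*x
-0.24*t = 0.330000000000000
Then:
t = -1.38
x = 2.57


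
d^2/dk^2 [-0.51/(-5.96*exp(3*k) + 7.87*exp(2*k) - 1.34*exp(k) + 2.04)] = ((-27.3564*exp(2*k) + 16.0548*exp(k) - 0.6834)*(5.96*exp(3*k) - 7.87*exp(2*k) + 1.34*exp(k) - 2.04) + 0.51*(17.88*exp(2*k) - 15.74*exp(k) + 1.34)*(35.76*exp(2*k) - 31.48*exp(k) + 2.68)*exp(k))*exp(k)/(5.96*exp(3*k) - 7.87*exp(2*k) + 1.34*exp(k) - 2.04)^3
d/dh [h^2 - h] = 2*h - 1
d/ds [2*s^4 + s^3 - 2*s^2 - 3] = s*(8*s^2 + 3*s - 4)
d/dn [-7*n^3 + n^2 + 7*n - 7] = -21*n^2 + 2*n + 7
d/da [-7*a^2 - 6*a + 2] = -14*a - 6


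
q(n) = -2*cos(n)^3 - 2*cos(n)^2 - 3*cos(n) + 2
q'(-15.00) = -2.23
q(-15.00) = 4.00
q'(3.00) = 0.69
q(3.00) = 4.95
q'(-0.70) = -6.16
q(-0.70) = -2.36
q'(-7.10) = -6.23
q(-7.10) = -1.63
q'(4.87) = -3.73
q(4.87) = 1.47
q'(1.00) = 5.82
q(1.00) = -0.52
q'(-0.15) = -1.92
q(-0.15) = -4.86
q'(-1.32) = -4.23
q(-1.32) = 1.10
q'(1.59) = 2.92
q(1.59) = 2.06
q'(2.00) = 2.16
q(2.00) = 3.05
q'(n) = 6*sin(n)*cos(n)^2 + 4*sin(n)*cos(n) + 3*sin(n)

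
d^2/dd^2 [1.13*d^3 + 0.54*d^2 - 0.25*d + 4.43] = 6.78*d + 1.08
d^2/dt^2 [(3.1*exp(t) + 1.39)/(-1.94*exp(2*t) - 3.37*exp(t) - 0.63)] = (-11.66716*exp(4*t) - 0.658435999999995*exp(3*t) - 4.52970599999995*exp(2*t) - 2.409049*exp(t) + 1.720719)*exp(t)/(7.301384*exp(6*t) + 38.049996*exp(5*t) + 73.210362*exp(4*t) + 62.985637*exp(3*t) + 23.774499*exp(2*t) + 4.012659*exp(t) + 0.250047)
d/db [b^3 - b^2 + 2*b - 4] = 3*b^2 - 2*b + 2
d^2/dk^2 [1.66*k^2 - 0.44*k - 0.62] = 3.32000000000000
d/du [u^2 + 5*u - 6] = 2*u + 5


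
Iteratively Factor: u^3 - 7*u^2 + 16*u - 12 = (u - 3)*(u^2 - 4*u + 4) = (u - 3)*(u - 2)*(u - 2)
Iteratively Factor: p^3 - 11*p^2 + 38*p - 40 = (p - 2)*(p^2 - 9*p + 20) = (p - 4)*(p - 2)*(p - 5)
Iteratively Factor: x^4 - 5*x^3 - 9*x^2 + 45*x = (x + 3)*(x^3 - 8*x^2 + 15*x) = x*(x + 3)*(x^2 - 8*x + 15) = x*(x - 3)*(x + 3)*(x - 5)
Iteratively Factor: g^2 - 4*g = (g)*(g - 4)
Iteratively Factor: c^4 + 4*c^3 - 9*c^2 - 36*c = (c - 3)*(c^3 + 7*c^2 + 12*c) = (c - 3)*(c + 3)*(c^2 + 4*c) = c*(c - 3)*(c + 3)*(c + 4)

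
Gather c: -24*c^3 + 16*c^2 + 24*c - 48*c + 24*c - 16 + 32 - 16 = -24*c^3 + 16*c^2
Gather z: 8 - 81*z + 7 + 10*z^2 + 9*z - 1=10*z^2 - 72*z + 14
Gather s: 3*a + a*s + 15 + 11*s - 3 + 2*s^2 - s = 3*a + 2*s^2 + s*(a + 10) + 12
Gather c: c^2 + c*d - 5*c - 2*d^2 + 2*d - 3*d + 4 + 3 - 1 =c^2 + c*(d - 5) - 2*d^2 - d + 6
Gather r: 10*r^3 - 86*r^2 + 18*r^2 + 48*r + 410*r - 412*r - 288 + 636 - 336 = 10*r^3 - 68*r^2 + 46*r + 12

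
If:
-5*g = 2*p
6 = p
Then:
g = -12/5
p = 6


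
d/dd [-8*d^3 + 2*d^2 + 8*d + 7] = -24*d^2 + 4*d + 8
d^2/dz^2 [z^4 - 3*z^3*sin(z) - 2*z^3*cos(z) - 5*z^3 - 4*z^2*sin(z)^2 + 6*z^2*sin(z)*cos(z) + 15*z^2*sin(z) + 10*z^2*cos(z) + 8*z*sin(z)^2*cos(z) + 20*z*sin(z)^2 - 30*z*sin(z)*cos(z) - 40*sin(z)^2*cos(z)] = 3*z^3*sin(z) + 2*z^3*cos(z) - 3*z^2*sin(z) - 12*z^2*sin(2*z) - 28*z^2*cos(z) - 8*z^2*cos(2*z) + 12*z^2 - 58*z*sin(z) + 44*z*sin(2*z) + 46*z*cos(z) + 64*z*cos(2*z) + 18*z*cos(3*z) - 30*z + 26*sin(z) + 46*sin(2*z) + 12*sin(3*z) + 30*cos(z) - 56*cos(2*z) - 90*cos(3*z) - 4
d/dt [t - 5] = 1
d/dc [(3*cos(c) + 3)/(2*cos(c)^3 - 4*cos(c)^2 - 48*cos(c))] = 3*(-5*cos(c) + cos(2*c) + cos(3*c) - 47)*sin(c)/(4*(cos(c) - 6)^2*(cos(c) + 4)^2*cos(c)^2)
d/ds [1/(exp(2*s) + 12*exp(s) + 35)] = 2*(-exp(s) - 6)*exp(s)/(exp(2*s) + 12*exp(s) + 35)^2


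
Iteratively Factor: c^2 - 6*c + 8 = (c - 2)*(c - 4)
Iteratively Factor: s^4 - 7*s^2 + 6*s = (s - 2)*(s^3 + 2*s^2 - 3*s) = (s - 2)*(s + 3)*(s^2 - s) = s*(s - 2)*(s + 3)*(s - 1)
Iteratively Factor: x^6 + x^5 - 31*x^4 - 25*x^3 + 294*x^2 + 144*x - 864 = (x + 4)*(x^5 - 3*x^4 - 19*x^3 + 51*x^2 + 90*x - 216) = (x - 4)*(x + 4)*(x^4 + x^3 - 15*x^2 - 9*x + 54) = (x - 4)*(x - 2)*(x + 4)*(x^3 + 3*x^2 - 9*x - 27) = (x - 4)*(x - 2)*(x + 3)*(x + 4)*(x^2 - 9) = (x - 4)*(x - 3)*(x - 2)*(x + 3)*(x + 4)*(x + 3)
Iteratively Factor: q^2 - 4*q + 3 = (q - 3)*(q - 1)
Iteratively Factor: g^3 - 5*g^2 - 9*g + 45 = (g - 5)*(g^2 - 9) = (g - 5)*(g - 3)*(g + 3)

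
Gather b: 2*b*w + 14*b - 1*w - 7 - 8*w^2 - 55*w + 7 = b*(2*w + 14) - 8*w^2 - 56*w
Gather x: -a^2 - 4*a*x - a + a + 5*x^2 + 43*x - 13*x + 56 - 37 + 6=-a^2 + 5*x^2 + x*(30 - 4*a) + 25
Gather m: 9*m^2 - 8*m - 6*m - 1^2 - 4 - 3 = 9*m^2 - 14*m - 8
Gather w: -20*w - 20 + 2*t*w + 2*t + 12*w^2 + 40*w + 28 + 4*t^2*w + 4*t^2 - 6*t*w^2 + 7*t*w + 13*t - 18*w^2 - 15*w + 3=4*t^2 + 15*t + w^2*(-6*t - 6) + w*(4*t^2 + 9*t + 5) + 11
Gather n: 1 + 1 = 2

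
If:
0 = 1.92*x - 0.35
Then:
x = 0.18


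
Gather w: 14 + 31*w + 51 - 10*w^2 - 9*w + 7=-10*w^2 + 22*w + 72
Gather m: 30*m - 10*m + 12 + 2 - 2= 20*m + 12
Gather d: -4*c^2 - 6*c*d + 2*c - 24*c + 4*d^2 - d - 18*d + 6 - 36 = -4*c^2 - 22*c + 4*d^2 + d*(-6*c - 19) - 30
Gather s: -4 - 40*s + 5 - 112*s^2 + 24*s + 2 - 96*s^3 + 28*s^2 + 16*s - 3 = -96*s^3 - 84*s^2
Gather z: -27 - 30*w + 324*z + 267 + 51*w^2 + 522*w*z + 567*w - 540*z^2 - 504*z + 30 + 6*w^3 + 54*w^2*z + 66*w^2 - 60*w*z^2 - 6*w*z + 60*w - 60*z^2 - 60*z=6*w^3 + 117*w^2 + 597*w + z^2*(-60*w - 600) + z*(54*w^2 + 516*w - 240) + 270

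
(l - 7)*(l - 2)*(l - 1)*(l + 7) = l^4 - 3*l^3 - 47*l^2 + 147*l - 98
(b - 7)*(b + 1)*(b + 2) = b^3 - 4*b^2 - 19*b - 14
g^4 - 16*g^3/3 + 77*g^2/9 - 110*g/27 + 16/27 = (g - 8/3)*(g - 2)*(g - 1/3)^2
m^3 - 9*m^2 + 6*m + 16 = (m - 8)*(m - 2)*(m + 1)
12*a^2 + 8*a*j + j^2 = (2*a + j)*(6*a + j)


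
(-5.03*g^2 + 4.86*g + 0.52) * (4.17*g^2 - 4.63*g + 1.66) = -20.9751*g^4 + 43.5551*g^3 - 28.6832*g^2 + 5.66*g + 0.8632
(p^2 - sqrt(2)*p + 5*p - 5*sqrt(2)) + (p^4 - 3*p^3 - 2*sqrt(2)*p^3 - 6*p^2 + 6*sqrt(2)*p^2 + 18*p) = p^4 - 3*p^3 - 2*sqrt(2)*p^3 - 5*p^2 + 6*sqrt(2)*p^2 - sqrt(2)*p + 23*p - 5*sqrt(2)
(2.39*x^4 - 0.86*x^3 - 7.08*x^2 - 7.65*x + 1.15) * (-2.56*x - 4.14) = -6.1184*x^5 - 7.693*x^4 + 21.6852*x^3 + 48.8952*x^2 + 28.727*x - 4.761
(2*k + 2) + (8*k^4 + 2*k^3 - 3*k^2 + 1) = 8*k^4 + 2*k^3 - 3*k^2 + 2*k + 3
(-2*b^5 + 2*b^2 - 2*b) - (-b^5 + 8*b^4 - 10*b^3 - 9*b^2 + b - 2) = -b^5 - 8*b^4 + 10*b^3 + 11*b^2 - 3*b + 2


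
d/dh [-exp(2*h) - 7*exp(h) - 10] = (-2*exp(h) - 7)*exp(h)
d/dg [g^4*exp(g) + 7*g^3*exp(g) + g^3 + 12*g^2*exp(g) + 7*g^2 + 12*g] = g^4*exp(g) + 11*g^3*exp(g) + 33*g^2*exp(g) + 3*g^2 + 24*g*exp(g) + 14*g + 12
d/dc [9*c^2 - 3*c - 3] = 18*c - 3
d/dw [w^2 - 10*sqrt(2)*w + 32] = 2*w - 10*sqrt(2)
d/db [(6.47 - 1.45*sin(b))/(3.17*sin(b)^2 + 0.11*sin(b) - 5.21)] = (4.5965*sin(b)^2 - 41.0198*sin(b) + 6.8428)*cos(b)/(10.0489*sin(b)^4 + 0.6974*sin(b)^3 - 33.0193*sin(b)^2 - 1.1462*sin(b) + 27.1441)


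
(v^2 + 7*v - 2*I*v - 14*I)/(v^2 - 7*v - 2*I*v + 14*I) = (v + 7)/(v - 7)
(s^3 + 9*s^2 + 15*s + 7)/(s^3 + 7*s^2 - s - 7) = (s + 1)/(s - 1)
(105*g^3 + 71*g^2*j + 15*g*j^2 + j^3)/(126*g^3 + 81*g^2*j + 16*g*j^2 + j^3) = (5*g + j)/(6*g + j)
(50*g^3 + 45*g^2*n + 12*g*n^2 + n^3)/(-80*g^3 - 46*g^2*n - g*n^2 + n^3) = (-5*g - n)/(8*g - n)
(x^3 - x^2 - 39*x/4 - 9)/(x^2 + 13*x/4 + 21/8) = 2*(2*x^2 - 5*x - 12)/(4*x + 7)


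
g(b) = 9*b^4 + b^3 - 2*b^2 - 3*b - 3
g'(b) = 36*b^3 + 3*b^2 - 4*b - 3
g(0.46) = -4.30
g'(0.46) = -0.70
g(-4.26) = 2860.19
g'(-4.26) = -2714.63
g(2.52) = 355.69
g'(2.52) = 582.08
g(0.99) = 1.69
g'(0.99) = 30.91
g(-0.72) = 0.17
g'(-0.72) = -12.00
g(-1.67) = 61.78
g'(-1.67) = -155.62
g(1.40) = 26.20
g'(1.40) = 96.06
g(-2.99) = 680.69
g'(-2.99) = -926.53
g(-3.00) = 690.00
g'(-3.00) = -936.00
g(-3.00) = 690.00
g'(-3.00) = -936.00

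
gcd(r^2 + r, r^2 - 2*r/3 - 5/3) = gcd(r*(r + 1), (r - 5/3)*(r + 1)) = r + 1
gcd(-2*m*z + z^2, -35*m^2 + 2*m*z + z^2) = 1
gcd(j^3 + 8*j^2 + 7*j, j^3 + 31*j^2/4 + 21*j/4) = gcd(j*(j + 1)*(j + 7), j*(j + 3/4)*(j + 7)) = j^2 + 7*j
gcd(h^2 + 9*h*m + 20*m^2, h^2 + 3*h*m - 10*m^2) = h + 5*m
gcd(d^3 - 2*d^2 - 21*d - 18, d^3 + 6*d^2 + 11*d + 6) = d^2 + 4*d + 3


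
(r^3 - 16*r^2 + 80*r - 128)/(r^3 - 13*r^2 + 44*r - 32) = (r - 4)/(r - 1)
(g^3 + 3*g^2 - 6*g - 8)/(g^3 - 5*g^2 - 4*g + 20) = (g^2 + 5*g + 4)/(g^2 - 3*g - 10)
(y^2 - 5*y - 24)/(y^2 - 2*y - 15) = (y - 8)/(y - 5)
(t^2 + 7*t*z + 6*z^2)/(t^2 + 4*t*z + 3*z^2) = (t + 6*z)/(t + 3*z)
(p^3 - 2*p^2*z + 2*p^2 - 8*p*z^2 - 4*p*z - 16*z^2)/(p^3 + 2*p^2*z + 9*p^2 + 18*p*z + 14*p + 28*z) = (p - 4*z)/(p + 7)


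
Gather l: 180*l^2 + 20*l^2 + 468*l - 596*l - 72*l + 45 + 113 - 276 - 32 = 200*l^2 - 200*l - 150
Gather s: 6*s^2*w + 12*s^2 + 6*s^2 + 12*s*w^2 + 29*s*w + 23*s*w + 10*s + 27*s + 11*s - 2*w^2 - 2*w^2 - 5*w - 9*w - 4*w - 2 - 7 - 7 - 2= s^2*(6*w + 18) + s*(12*w^2 + 52*w + 48) - 4*w^2 - 18*w - 18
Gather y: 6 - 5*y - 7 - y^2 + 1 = -y^2 - 5*y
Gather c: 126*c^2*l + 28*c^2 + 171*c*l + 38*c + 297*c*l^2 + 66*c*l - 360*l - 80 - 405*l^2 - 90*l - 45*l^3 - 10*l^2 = c^2*(126*l + 28) + c*(297*l^2 + 237*l + 38) - 45*l^3 - 415*l^2 - 450*l - 80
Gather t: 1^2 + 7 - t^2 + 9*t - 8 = -t^2 + 9*t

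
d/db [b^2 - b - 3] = 2*b - 1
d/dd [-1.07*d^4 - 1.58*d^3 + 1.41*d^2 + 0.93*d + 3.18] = -4.28*d^3 - 4.74*d^2 + 2.82*d + 0.93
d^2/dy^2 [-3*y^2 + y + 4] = -6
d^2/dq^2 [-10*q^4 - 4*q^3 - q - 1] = 24*q*(-5*q - 1)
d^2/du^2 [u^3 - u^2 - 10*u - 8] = 6*u - 2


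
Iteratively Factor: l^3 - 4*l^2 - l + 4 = (l - 1)*(l^2 - 3*l - 4) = (l - 1)*(l + 1)*(l - 4)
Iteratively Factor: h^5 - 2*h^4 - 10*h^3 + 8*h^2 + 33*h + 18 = (h - 3)*(h^4 + h^3 - 7*h^2 - 13*h - 6) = (h - 3)*(h + 1)*(h^3 - 7*h - 6) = (h - 3)*(h + 1)^2*(h^2 - h - 6) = (h - 3)*(h + 1)^2*(h + 2)*(h - 3)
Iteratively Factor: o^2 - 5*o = (o - 5)*(o)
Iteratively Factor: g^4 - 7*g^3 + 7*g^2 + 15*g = (g - 3)*(g^3 - 4*g^2 - 5*g) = (g - 3)*(g + 1)*(g^2 - 5*g) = g*(g - 3)*(g + 1)*(g - 5)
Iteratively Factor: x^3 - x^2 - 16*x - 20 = (x + 2)*(x^2 - 3*x - 10) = (x + 2)^2*(x - 5)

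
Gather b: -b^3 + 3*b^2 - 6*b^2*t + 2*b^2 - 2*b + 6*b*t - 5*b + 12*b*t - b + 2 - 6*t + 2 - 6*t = -b^3 + b^2*(5 - 6*t) + b*(18*t - 8) - 12*t + 4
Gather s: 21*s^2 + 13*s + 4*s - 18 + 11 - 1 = 21*s^2 + 17*s - 8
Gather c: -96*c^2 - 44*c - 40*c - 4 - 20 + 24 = -96*c^2 - 84*c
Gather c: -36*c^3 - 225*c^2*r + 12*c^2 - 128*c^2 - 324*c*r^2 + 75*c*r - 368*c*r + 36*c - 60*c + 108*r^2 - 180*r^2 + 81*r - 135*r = -36*c^3 + c^2*(-225*r - 116) + c*(-324*r^2 - 293*r - 24) - 72*r^2 - 54*r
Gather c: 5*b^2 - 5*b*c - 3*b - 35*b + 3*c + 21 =5*b^2 - 38*b + c*(3 - 5*b) + 21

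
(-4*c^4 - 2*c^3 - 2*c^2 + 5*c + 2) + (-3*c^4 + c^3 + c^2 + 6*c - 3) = -7*c^4 - c^3 - c^2 + 11*c - 1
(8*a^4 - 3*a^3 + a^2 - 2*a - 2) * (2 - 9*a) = -72*a^5 + 43*a^4 - 15*a^3 + 20*a^2 + 14*a - 4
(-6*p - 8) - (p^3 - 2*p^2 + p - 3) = -p^3 + 2*p^2 - 7*p - 5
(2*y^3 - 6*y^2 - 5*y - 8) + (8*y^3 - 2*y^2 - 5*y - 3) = 10*y^3 - 8*y^2 - 10*y - 11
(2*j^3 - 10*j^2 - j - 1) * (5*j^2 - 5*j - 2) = 10*j^5 - 60*j^4 + 41*j^3 + 20*j^2 + 7*j + 2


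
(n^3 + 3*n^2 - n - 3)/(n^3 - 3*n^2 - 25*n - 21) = (n - 1)/(n - 7)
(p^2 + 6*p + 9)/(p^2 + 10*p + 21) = (p + 3)/(p + 7)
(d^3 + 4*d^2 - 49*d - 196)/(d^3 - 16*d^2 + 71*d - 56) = (d^2 + 11*d + 28)/(d^2 - 9*d + 8)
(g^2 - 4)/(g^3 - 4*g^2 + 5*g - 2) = (g + 2)/(g^2 - 2*g + 1)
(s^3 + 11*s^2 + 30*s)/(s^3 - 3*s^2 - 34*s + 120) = s*(s + 5)/(s^2 - 9*s + 20)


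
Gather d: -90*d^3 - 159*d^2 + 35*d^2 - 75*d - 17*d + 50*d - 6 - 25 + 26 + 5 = -90*d^3 - 124*d^2 - 42*d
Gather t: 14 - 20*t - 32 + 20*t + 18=0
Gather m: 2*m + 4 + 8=2*m + 12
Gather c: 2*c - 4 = 2*c - 4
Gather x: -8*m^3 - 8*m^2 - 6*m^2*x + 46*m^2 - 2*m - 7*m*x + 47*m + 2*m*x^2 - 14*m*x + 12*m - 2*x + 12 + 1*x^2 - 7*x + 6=-8*m^3 + 38*m^2 + 57*m + x^2*(2*m + 1) + x*(-6*m^2 - 21*m - 9) + 18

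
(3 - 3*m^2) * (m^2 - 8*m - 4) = -3*m^4 + 24*m^3 + 15*m^2 - 24*m - 12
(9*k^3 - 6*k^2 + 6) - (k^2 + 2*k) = 9*k^3 - 7*k^2 - 2*k + 6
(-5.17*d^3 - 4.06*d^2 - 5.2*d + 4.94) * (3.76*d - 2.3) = -19.4392*d^4 - 3.3746*d^3 - 10.214*d^2 + 30.5344*d - 11.362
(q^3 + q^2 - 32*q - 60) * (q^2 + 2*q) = q^5 + 3*q^4 - 30*q^3 - 124*q^2 - 120*q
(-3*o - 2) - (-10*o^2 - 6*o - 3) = 10*o^2 + 3*o + 1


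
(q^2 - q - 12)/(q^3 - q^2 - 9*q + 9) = (q - 4)/(q^2 - 4*q + 3)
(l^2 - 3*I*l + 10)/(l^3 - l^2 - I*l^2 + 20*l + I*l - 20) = (l + 2*I)/(l^2 + l*(-1 + 4*I) - 4*I)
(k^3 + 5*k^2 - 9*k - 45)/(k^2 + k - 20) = (k^2 - 9)/(k - 4)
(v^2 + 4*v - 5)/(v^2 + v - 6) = (v^2 + 4*v - 5)/(v^2 + v - 6)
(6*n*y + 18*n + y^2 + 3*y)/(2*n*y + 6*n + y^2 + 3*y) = (6*n + y)/(2*n + y)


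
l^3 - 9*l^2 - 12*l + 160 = (l - 8)*(l - 5)*(l + 4)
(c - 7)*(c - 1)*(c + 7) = c^3 - c^2 - 49*c + 49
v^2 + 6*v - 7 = (v - 1)*(v + 7)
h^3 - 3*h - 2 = (h - 2)*(h + 1)^2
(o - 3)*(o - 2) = o^2 - 5*o + 6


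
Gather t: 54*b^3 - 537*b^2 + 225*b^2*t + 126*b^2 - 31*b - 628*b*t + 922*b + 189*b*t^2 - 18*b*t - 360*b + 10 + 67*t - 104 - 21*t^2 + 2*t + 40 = 54*b^3 - 411*b^2 + 531*b + t^2*(189*b - 21) + t*(225*b^2 - 646*b + 69) - 54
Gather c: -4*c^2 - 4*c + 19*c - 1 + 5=-4*c^2 + 15*c + 4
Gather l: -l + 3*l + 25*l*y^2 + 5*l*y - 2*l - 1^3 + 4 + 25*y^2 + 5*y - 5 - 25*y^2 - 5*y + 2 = l*(25*y^2 + 5*y)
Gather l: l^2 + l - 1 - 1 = l^2 + l - 2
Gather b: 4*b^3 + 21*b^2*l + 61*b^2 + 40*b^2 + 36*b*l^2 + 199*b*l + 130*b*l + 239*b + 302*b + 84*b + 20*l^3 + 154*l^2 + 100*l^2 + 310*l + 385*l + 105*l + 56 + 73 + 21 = 4*b^3 + b^2*(21*l + 101) + b*(36*l^2 + 329*l + 625) + 20*l^3 + 254*l^2 + 800*l + 150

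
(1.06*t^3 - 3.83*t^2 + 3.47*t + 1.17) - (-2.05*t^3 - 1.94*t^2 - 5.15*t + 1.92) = 3.11*t^3 - 1.89*t^2 + 8.62*t - 0.75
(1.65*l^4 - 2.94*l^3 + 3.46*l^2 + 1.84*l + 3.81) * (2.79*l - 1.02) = 4.6035*l^5 - 9.8856*l^4 + 12.6522*l^3 + 1.6044*l^2 + 8.7531*l - 3.8862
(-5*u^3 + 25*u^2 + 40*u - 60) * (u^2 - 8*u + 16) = -5*u^5 + 65*u^4 - 240*u^3 + 20*u^2 + 1120*u - 960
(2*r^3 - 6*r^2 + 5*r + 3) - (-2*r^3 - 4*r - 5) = 4*r^3 - 6*r^2 + 9*r + 8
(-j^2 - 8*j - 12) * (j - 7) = -j^3 - j^2 + 44*j + 84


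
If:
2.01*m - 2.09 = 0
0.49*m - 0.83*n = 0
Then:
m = 1.04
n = 0.61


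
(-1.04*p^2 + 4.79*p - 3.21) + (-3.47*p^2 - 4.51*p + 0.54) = -4.51*p^2 + 0.28*p - 2.67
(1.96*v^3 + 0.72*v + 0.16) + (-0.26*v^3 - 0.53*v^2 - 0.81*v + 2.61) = 1.7*v^3 - 0.53*v^2 - 0.0900000000000001*v + 2.77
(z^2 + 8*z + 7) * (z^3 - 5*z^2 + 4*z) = z^5 + 3*z^4 - 29*z^3 - 3*z^2 + 28*z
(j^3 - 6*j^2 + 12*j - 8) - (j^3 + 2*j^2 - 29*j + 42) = -8*j^2 + 41*j - 50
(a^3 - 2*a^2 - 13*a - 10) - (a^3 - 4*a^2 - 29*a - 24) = 2*a^2 + 16*a + 14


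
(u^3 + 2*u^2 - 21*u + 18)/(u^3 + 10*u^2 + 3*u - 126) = (u - 1)/(u + 7)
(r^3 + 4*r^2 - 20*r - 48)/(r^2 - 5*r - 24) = (-r^3 - 4*r^2 + 20*r + 48)/(-r^2 + 5*r + 24)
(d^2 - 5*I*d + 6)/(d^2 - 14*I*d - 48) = (d + I)/(d - 8*I)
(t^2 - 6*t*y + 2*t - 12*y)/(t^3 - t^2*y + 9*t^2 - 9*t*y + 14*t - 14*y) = (-t + 6*y)/(-t^2 + t*y - 7*t + 7*y)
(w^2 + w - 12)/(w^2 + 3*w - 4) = (w - 3)/(w - 1)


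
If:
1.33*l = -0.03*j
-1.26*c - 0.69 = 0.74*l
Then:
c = -0.587301587301587*l - 0.547619047619048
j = -44.3333333333333*l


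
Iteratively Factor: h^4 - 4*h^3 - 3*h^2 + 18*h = (h)*(h^3 - 4*h^2 - 3*h + 18) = h*(h - 3)*(h^2 - h - 6) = h*(h - 3)^2*(h + 2)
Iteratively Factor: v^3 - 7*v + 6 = (v - 1)*(v^2 + v - 6) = (v - 1)*(v + 3)*(v - 2)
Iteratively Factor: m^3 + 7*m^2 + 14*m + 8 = (m + 4)*(m^2 + 3*m + 2) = (m + 2)*(m + 4)*(m + 1)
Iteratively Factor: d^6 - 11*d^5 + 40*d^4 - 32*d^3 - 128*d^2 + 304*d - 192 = (d + 2)*(d^5 - 13*d^4 + 66*d^3 - 164*d^2 + 200*d - 96) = (d - 4)*(d + 2)*(d^4 - 9*d^3 + 30*d^2 - 44*d + 24) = (d - 4)*(d - 3)*(d + 2)*(d^3 - 6*d^2 + 12*d - 8) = (d - 4)*(d - 3)*(d - 2)*(d + 2)*(d^2 - 4*d + 4) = (d - 4)*(d - 3)*(d - 2)^2*(d + 2)*(d - 2)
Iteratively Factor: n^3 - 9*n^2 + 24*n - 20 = (n - 2)*(n^2 - 7*n + 10) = (n - 5)*(n - 2)*(n - 2)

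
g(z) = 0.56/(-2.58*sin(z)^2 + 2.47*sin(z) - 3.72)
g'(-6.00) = -0.05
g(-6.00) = -0.17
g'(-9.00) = 0.09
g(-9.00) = -0.11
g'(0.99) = 0.05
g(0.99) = -0.16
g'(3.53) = 0.09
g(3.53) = -0.11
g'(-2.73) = 0.09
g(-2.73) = -0.11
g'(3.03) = 0.09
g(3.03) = -0.16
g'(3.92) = 0.05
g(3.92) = -0.08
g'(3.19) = 0.10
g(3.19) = -0.15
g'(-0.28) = -0.10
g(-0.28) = -0.12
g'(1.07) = 0.04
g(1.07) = -0.16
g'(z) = 0.56*(5.16*sin(z)*cos(z) - 2.47*cos(z))/(-2.58*sin(z)^2 + 2.47*sin(z) - 3.72)^2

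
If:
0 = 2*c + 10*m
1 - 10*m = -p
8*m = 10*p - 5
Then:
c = -75/92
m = 15/92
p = 29/46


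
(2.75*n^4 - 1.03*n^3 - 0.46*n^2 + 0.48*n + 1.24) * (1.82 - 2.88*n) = -7.92*n^5 + 7.9714*n^4 - 0.5498*n^3 - 2.2196*n^2 - 2.6976*n + 2.2568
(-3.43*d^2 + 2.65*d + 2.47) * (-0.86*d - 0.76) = 2.9498*d^3 + 0.3278*d^2 - 4.1382*d - 1.8772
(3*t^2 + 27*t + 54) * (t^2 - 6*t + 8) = 3*t^4 + 9*t^3 - 84*t^2 - 108*t + 432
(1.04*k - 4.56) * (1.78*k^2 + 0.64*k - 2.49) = 1.8512*k^3 - 7.4512*k^2 - 5.508*k + 11.3544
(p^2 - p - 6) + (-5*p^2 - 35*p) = -4*p^2 - 36*p - 6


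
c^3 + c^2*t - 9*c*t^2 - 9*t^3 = (c - 3*t)*(c + t)*(c + 3*t)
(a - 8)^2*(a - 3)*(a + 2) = a^4 - 17*a^3 + 74*a^2 + 32*a - 384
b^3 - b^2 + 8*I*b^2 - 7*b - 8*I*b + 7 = (b - 1)*(b + I)*(b + 7*I)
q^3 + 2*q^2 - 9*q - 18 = (q - 3)*(q + 2)*(q + 3)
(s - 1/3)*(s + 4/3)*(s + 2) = s^3 + 3*s^2 + 14*s/9 - 8/9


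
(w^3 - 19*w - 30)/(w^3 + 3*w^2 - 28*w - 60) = (w + 3)/(w + 6)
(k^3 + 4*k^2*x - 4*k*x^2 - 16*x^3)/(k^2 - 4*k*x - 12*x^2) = (-k^2 - 2*k*x + 8*x^2)/(-k + 6*x)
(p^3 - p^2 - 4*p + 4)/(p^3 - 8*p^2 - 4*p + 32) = (p - 1)/(p - 8)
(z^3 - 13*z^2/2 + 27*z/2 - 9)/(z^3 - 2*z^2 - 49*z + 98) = (2*z^2 - 9*z + 9)/(2*(z^2 - 49))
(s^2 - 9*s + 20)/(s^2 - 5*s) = (s - 4)/s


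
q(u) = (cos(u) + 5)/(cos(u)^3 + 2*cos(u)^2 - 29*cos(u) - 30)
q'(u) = (cos(u) + 5)*(3*sin(u)*cos(u)^2 + 4*sin(u)*cos(u) - 29*sin(u))/(cos(u)^3 + 2*cos(u)^2 - 29*cos(u) - 30)^2 - sin(u)/(cos(u)^3 + 2*cos(u)^2 - 29*cos(u) - 30)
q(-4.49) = -0.20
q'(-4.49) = -0.21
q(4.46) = -0.21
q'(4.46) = 0.22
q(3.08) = -70.34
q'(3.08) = -2282.51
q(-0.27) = -0.11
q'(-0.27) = 0.01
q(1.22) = -0.13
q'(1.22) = -0.06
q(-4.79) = -0.16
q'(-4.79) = -0.11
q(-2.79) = -2.21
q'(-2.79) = 12.27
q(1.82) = -0.21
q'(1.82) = -0.22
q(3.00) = -13.35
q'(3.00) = -187.88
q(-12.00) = -0.11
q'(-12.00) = -0.02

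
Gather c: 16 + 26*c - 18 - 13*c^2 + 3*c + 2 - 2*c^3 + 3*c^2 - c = -2*c^3 - 10*c^2 + 28*c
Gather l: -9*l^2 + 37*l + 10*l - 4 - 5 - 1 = -9*l^2 + 47*l - 10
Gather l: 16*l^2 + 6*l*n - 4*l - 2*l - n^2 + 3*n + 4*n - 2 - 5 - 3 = 16*l^2 + l*(6*n - 6) - n^2 + 7*n - 10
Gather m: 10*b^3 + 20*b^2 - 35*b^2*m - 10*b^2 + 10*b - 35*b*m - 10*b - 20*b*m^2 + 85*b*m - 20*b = 10*b^3 + 10*b^2 - 20*b*m^2 - 20*b + m*(-35*b^2 + 50*b)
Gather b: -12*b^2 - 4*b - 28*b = -12*b^2 - 32*b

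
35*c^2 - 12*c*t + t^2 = (-7*c + t)*(-5*c + t)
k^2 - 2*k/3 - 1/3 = (k - 1)*(k + 1/3)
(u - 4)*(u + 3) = u^2 - u - 12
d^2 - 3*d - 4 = (d - 4)*(d + 1)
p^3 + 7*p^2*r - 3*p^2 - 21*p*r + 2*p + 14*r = (p - 2)*(p - 1)*(p + 7*r)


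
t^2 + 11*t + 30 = (t + 5)*(t + 6)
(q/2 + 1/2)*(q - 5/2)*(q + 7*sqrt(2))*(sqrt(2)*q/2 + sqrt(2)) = sqrt(2)*q^4/4 + sqrt(2)*q^3/8 + 7*q^3/2 - 11*sqrt(2)*q^2/8 + 7*q^2/4 - 77*q/4 - 5*sqrt(2)*q/4 - 35/2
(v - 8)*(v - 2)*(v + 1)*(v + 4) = v^4 - 5*v^3 - 30*v^2 + 40*v + 64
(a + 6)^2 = a^2 + 12*a + 36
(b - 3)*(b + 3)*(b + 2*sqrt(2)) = b^3 + 2*sqrt(2)*b^2 - 9*b - 18*sqrt(2)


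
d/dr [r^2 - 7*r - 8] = 2*r - 7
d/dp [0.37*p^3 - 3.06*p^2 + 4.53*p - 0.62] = 1.11*p^2 - 6.12*p + 4.53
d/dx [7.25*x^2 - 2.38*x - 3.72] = 14.5*x - 2.38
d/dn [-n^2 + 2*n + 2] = 2 - 2*n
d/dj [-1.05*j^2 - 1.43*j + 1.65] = -2.1*j - 1.43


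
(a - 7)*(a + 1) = a^2 - 6*a - 7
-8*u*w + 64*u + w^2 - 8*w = (-8*u + w)*(w - 8)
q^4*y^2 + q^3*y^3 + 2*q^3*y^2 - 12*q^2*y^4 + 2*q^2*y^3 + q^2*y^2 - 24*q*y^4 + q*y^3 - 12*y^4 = (q - 3*y)*(q + 4*y)*(q*y + y)^2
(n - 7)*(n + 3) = n^2 - 4*n - 21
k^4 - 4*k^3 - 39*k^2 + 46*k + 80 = (k - 8)*(k - 2)*(k + 1)*(k + 5)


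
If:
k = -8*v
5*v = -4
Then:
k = 32/5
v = -4/5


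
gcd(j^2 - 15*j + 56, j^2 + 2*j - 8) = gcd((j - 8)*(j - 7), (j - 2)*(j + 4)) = 1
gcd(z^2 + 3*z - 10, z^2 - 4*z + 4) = z - 2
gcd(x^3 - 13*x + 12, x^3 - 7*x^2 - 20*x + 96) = x^2 + x - 12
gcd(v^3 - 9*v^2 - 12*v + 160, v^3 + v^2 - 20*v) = 1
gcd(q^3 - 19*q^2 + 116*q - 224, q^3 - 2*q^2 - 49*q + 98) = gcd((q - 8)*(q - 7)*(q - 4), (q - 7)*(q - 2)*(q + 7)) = q - 7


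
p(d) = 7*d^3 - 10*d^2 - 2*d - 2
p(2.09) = 14.04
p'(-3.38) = 305.51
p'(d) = 21*d^2 - 20*d - 2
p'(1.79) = 29.49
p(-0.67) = -7.25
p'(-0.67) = 20.83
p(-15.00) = -25847.00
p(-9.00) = -5897.00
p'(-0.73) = 23.79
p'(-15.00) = 5023.00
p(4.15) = 317.79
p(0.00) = -2.00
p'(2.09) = 47.93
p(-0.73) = -8.59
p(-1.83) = -74.73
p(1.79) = 2.53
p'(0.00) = -2.00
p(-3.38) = -379.79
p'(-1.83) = 104.93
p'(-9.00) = 1879.00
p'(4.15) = 276.67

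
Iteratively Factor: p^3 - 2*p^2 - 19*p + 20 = (p - 5)*(p^2 + 3*p - 4) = (p - 5)*(p + 4)*(p - 1)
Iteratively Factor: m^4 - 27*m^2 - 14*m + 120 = (m + 3)*(m^3 - 3*m^2 - 18*m + 40) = (m - 5)*(m + 3)*(m^2 + 2*m - 8) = (m - 5)*(m - 2)*(m + 3)*(m + 4)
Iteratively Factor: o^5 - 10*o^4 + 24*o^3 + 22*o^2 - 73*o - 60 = (o + 1)*(o^4 - 11*o^3 + 35*o^2 - 13*o - 60) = (o - 5)*(o + 1)*(o^3 - 6*o^2 + 5*o + 12) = (o - 5)*(o - 4)*(o + 1)*(o^2 - 2*o - 3) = (o - 5)*(o - 4)*(o + 1)^2*(o - 3)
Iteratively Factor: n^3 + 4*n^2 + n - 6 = (n + 2)*(n^2 + 2*n - 3) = (n - 1)*(n + 2)*(n + 3)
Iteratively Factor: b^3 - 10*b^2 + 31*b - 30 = (b - 3)*(b^2 - 7*b + 10) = (b - 3)*(b - 2)*(b - 5)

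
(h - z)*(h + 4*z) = h^2 + 3*h*z - 4*z^2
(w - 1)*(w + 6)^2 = w^3 + 11*w^2 + 24*w - 36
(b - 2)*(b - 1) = b^2 - 3*b + 2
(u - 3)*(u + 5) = u^2 + 2*u - 15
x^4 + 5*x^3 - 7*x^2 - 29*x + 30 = (x - 2)*(x - 1)*(x + 3)*(x + 5)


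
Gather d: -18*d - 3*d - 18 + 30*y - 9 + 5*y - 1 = -21*d + 35*y - 28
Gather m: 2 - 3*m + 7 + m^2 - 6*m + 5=m^2 - 9*m + 14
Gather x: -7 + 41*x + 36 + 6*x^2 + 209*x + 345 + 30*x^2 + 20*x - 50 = 36*x^2 + 270*x + 324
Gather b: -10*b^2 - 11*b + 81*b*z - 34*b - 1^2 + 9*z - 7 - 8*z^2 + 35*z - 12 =-10*b^2 + b*(81*z - 45) - 8*z^2 + 44*z - 20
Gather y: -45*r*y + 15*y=y*(15 - 45*r)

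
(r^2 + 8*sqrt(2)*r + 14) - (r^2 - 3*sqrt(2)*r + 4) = 11*sqrt(2)*r + 10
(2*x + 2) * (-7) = -14*x - 14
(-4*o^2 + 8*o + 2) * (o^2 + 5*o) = -4*o^4 - 12*o^3 + 42*o^2 + 10*o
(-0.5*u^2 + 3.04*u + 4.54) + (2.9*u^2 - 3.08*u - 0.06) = 2.4*u^2 - 0.04*u + 4.48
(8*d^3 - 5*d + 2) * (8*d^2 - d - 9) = 64*d^5 - 8*d^4 - 112*d^3 + 21*d^2 + 43*d - 18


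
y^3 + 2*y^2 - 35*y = y*(y - 5)*(y + 7)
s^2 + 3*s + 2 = (s + 1)*(s + 2)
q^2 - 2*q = q*(q - 2)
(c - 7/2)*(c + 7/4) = c^2 - 7*c/4 - 49/8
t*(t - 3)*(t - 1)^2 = t^4 - 5*t^3 + 7*t^2 - 3*t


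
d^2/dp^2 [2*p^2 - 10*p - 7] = 4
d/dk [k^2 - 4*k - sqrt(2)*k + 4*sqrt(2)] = 2*k - 4 - sqrt(2)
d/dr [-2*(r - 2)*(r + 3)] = -4*r - 2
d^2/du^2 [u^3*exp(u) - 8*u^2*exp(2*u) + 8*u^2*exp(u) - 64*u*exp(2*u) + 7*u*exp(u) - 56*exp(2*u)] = (u^3 - 32*u^2*exp(u) + 14*u^2 - 320*u*exp(u) + 45*u - 496*exp(u) + 30)*exp(u)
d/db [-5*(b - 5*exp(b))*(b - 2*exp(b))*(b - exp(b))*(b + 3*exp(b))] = 25*b^3*exp(b) - 20*b^3 + 70*b^2*exp(2*b) + 75*b^2*exp(b) - 615*b*exp(3*b) + 70*b*exp(2*b) + 600*exp(4*b) - 205*exp(3*b)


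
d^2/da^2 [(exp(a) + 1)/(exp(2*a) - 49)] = (exp(4*a) + 4*exp(3*a) + 294*exp(2*a) + 196*exp(a) + 2401)*exp(a)/(exp(6*a) - 147*exp(4*a) + 7203*exp(2*a) - 117649)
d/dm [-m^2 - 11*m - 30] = -2*m - 11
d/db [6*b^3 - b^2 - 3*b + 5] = 18*b^2 - 2*b - 3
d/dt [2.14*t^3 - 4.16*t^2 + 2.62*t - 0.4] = 6.42*t^2 - 8.32*t + 2.62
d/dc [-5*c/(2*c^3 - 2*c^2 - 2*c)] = 5*(2*c - 1)/(2*(-c^2 + c + 1)^2)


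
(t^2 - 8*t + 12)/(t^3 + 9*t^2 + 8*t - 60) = (t - 6)/(t^2 + 11*t + 30)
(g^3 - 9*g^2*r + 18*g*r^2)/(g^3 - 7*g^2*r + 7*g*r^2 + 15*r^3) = g*(-g + 6*r)/(-g^2 + 4*g*r + 5*r^2)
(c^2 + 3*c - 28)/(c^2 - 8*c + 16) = (c + 7)/(c - 4)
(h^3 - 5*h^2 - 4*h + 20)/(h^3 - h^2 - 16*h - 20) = (h - 2)/(h + 2)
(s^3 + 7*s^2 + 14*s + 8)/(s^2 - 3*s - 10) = (s^2 + 5*s + 4)/(s - 5)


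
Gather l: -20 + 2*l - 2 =2*l - 22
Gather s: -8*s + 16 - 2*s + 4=20 - 10*s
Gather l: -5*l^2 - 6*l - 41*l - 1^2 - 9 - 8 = -5*l^2 - 47*l - 18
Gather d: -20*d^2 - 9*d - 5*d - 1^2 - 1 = -20*d^2 - 14*d - 2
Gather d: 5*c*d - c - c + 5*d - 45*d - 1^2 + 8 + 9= -2*c + d*(5*c - 40) + 16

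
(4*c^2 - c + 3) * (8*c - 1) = 32*c^3 - 12*c^2 + 25*c - 3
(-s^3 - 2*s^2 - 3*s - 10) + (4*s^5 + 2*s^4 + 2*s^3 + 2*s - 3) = 4*s^5 + 2*s^4 + s^3 - 2*s^2 - s - 13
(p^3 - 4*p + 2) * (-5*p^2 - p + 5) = -5*p^5 - p^4 + 25*p^3 - 6*p^2 - 22*p + 10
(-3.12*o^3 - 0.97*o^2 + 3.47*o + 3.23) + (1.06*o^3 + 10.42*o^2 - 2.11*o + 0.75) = -2.06*o^3 + 9.45*o^2 + 1.36*o + 3.98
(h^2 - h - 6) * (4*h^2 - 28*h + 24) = 4*h^4 - 32*h^3 + 28*h^2 + 144*h - 144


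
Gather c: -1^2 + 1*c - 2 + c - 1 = 2*c - 4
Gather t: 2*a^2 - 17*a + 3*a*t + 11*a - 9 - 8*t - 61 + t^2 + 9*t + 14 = 2*a^2 - 6*a + t^2 + t*(3*a + 1) - 56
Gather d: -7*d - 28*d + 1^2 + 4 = 5 - 35*d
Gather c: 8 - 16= -8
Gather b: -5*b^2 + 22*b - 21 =-5*b^2 + 22*b - 21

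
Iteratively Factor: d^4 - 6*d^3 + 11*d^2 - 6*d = (d - 1)*(d^3 - 5*d^2 + 6*d) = (d - 2)*(d - 1)*(d^2 - 3*d) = (d - 3)*(d - 2)*(d - 1)*(d)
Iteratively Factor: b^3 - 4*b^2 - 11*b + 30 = (b - 5)*(b^2 + b - 6) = (b - 5)*(b + 3)*(b - 2)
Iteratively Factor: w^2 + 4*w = (w + 4)*(w)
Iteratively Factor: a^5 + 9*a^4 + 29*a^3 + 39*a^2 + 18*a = (a + 1)*(a^4 + 8*a^3 + 21*a^2 + 18*a) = (a + 1)*(a + 2)*(a^3 + 6*a^2 + 9*a) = (a + 1)*(a + 2)*(a + 3)*(a^2 + 3*a) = (a + 1)*(a + 2)*(a + 3)^2*(a)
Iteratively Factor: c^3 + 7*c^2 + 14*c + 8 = (c + 2)*(c^2 + 5*c + 4) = (c + 2)*(c + 4)*(c + 1)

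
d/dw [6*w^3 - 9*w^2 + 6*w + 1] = 18*w^2 - 18*w + 6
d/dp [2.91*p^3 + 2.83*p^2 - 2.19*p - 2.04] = 8.73*p^2 + 5.66*p - 2.19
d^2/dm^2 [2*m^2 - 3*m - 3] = 4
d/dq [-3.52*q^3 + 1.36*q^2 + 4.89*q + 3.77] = -10.56*q^2 + 2.72*q + 4.89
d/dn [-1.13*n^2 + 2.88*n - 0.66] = 2.88 - 2.26*n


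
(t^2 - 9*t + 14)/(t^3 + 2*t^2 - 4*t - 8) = (t - 7)/(t^2 + 4*t + 4)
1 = 1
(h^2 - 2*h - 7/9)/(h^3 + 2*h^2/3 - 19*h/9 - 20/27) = 3*(3*h - 7)/(9*h^2 + 3*h - 20)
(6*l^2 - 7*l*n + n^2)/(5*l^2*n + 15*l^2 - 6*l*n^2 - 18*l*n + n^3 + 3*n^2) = (6*l - n)/(5*l*n + 15*l - n^2 - 3*n)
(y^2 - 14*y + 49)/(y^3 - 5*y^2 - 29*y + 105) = (y - 7)/(y^2 + 2*y - 15)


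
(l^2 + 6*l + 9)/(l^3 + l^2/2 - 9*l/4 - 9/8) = 8*(l^2 + 6*l + 9)/(8*l^3 + 4*l^2 - 18*l - 9)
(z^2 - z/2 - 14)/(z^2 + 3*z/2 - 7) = (z - 4)/(z - 2)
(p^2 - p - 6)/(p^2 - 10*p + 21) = (p + 2)/(p - 7)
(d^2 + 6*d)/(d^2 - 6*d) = (d + 6)/(d - 6)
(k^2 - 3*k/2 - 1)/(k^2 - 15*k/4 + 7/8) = 4*(2*k^2 - 3*k - 2)/(8*k^2 - 30*k + 7)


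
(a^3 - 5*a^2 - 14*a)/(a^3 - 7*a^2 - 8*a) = (-a^2 + 5*a + 14)/(-a^2 + 7*a + 8)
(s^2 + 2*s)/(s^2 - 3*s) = (s + 2)/(s - 3)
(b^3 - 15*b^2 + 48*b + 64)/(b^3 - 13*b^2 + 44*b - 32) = (b^2 - 7*b - 8)/(b^2 - 5*b + 4)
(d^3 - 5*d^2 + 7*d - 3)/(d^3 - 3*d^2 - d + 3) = (d - 1)/(d + 1)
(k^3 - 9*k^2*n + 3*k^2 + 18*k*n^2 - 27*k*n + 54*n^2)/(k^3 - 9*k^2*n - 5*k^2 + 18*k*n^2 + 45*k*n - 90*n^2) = (k + 3)/(k - 5)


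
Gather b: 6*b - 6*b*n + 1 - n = b*(6 - 6*n) - n + 1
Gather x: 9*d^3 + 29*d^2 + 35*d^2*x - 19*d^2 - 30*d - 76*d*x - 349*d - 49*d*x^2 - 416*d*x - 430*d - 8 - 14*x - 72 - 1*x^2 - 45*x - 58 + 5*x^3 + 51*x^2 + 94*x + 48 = 9*d^3 + 10*d^2 - 809*d + 5*x^3 + x^2*(50 - 49*d) + x*(35*d^2 - 492*d + 35) - 90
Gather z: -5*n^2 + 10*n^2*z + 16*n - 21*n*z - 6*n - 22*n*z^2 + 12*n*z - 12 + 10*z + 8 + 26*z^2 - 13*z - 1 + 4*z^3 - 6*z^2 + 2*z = -5*n^2 + 10*n + 4*z^3 + z^2*(20 - 22*n) + z*(10*n^2 - 9*n - 1) - 5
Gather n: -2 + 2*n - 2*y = 2*n - 2*y - 2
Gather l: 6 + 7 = 13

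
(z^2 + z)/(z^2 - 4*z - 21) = z*(z + 1)/(z^2 - 4*z - 21)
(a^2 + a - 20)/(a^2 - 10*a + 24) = (a + 5)/(a - 6)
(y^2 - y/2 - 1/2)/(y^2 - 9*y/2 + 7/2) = (2*y + 1)/(2*y - 7)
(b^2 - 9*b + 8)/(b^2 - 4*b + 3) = (b - 8)/(b - 3)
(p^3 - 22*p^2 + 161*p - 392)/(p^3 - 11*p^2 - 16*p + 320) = (p^2 - 14*p + 49)/(p^2 - 3*p - 40)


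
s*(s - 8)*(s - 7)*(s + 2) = s^4 - 13*s^3 + 26*s^2 + 112*s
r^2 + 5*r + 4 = (r + 1)*(r + 4)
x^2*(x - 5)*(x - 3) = x^4 - 8*x^3 + 15*x^2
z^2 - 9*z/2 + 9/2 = (z - 3)*(z - 3/2)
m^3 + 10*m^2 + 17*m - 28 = (m - 1)*(m + 4)*(m + 7)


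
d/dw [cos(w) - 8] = -sin(w)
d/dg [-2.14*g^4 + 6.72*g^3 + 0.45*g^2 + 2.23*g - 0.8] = -8.56*g^3 + 20.16*g^2 + 0.9*g + 2.23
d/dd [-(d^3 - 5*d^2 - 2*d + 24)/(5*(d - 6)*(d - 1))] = (-d^4 + 14*d^3 - 55*d^2 + 108*d - 156)/(5*(d^4 - 14*d^3 + 61*d^2 - 84*d + 36))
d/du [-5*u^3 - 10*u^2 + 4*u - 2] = -15*u^2 - 20*u + 4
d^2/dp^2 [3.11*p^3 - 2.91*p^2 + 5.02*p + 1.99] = 18.66*p - 5.82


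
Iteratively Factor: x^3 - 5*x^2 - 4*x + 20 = (x - 2)*(x^2 - 3*x - 10) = (x - 5)*(x - 2)*(x + 2)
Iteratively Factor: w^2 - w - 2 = (w + 1)*(w - 2)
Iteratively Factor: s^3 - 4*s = (s - 2)*(s^2 + 2*s) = s*(s - 2)*(s + 2)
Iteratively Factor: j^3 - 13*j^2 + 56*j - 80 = (j - 4)*(j^2 - 9*j + 20) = (j - 5)*(j - 4)*(j - 4)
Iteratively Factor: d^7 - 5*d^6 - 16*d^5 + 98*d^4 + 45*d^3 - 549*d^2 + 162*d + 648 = (d - 3)*(d^6 - 2*d^5 - 22*d^4 + 32*d^3 + 141*d^2 - 126*d - 216) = (d - 4)*(d - 3)*(d^5 + 2*d^4 - 14*d^3 - 24*d^2 + 45*d + 54) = (d - 4)*(d - 3)^2*(d^4 + 5*d^3 + d^2 - 21*d - 18) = (d - 4)*(d - 3)^2*(d - 2)*(d^3 + 7*d^2 + 15*d + 9) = (d - 4)*(d - 3)^2*(d - 2)*(d + 3)*(d^2 + 4*d + 3) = (d - 4)*(d - 3)^2*(d - 2)*(d + 3)^2*(d + 1)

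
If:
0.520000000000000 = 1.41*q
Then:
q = 0.37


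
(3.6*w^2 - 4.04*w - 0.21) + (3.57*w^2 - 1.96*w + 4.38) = 7.17*w^2 - 6.0*w + 4.17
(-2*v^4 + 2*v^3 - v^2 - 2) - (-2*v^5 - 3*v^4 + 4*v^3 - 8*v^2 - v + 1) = 2*v^5 + v^4 - 2*v^3 + 7*v^2 + v - 3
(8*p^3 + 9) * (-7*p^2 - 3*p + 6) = -56*p^5 - 24*p^4 + 48*p^3 - 63*p^2 - 27*p + 54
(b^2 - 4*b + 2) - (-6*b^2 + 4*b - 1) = 7*b^2 - 8*b + 3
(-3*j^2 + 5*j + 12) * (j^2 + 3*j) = -3*j^4 - 4*j^3 + 27*j^2 + 36*j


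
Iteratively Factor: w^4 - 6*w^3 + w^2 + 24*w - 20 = (w - 2)*(w^3 - 4*w^2 - 7*w + 10) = (w - 5)*(w - 2)*(w^2 + w - 2) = (w - 5)*(w - 2)*(w - 1)*(w + 2)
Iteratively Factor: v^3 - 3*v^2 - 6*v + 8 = (v - 1)*(v^2 - 2*v - 8) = (v - 4)*(v - 1)*(v + 2)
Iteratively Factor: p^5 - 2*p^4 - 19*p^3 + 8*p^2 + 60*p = (p + 3)*(p^4 - 5*p^3 - 4*p^2 + 20*p) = (p - 2)*(p + 3)*(p^3 - 3*p^2 - 10*p) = (p - 2)*(p + 2)*(p + 3)*(p^2 - 5*p) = p*(p - 2)*(p + 2)*(p + 3)*(p - 5)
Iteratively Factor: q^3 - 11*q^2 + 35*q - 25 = (q - 5)*(q^2 - 6*q + 5) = (q - 5)*(q - 1)*(q - 5)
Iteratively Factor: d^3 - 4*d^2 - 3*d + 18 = (d - 3)*(d^2 - d - 6) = (d - 3)*(d + 2)*(d - 3)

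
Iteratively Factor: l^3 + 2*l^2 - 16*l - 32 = (l - 4)*(l^2 + 6*l + 8) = (l - 4)*(l + 4)*(l + 2)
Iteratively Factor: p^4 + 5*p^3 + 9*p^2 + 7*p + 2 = (p + 2)*(p^3 + 3*p^2 + 3*p + 1) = (p + 1)*(p + 2)*(p^2 + 2*p + 1) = (p + 1)^2*(p + 2)*(p + 1)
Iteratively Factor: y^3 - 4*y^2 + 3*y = (y - 3)*(y^2 - y) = y*(y - 3)*(y - 1)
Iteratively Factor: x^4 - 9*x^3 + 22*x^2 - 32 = (x - 2)*(x^3 - 7*x^2 + 8*x + 16) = (x - 2)*(x + 1)*(x^2 - 8*x + 16) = (x - 4)*(x - 2)*(x + 1)*(x - 4)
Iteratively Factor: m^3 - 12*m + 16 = (m + 4)*(m^2 - 4*m + 4) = (m - 2)*(m + 4)*(m - 2)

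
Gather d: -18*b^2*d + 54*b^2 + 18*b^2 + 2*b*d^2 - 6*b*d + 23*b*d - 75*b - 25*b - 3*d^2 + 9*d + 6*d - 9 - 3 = 72*b^2 - 100*b + d^2*(2*b - 3) + d*(-18*b^2 + 17*b + 15) - 12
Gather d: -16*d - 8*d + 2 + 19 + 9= 30 - 24*d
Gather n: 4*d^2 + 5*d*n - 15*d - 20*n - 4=4*d^2 - 15*d + n*(5*d - 20) - 4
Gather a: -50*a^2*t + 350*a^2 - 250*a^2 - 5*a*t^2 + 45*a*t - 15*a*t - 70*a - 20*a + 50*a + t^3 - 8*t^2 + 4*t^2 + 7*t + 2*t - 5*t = a^2*(100 - 50*t) + a*(-5*t^2 + 30*t - 40) + t^3 - 4*t^2 + 4*t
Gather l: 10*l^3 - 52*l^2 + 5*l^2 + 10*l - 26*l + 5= 10*l^3 - 47*l^2 - 16*l + 5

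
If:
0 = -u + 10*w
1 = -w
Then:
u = -10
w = -1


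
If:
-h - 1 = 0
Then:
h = -1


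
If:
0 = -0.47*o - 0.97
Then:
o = -2.06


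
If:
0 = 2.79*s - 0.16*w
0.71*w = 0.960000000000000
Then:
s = 0.08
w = 1.35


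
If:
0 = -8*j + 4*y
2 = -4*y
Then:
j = -1/4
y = -1/2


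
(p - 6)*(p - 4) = p^2 - 10*p + 24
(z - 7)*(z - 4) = z^2 - 11*z + 28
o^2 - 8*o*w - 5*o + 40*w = (o - 5)*(o - 8*w)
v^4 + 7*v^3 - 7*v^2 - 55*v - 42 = (v - 3)*(v + 1)*(v + 2)*(v + 7)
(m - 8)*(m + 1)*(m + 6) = m^3 - m^2 - 50*m - 48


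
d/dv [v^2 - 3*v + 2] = 2*v - 3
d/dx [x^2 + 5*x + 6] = 2*x + 5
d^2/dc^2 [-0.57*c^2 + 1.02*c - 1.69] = -1.14000000000000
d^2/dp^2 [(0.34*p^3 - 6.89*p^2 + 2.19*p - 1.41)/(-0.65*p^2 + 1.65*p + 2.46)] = (3.5527136788005e-15*p^4 + 9.98988000000003*p^3 + 61.39665*p^2 - 42.429474*p + 113.356098)/(0.274625*p^6 - 2.091375*p^5 + 2.190825*p^4 + 11.337975*p^3 - 8.29143*p^2 - 29.95542*p - 14.886936)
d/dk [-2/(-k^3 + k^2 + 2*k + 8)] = 2*(-3*k^2 + 2*k + 2)/(-k^3 + k^2 + 2*k + 8)^2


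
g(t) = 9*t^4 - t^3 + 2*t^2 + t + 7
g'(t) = 36*t^3 - 3*t^2 + 4*t + 1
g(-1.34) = 40.67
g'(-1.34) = -96.37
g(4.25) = 2906.89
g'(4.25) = 2727.38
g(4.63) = 4091.12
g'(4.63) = 3528.31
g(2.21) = 222.87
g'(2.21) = 383.77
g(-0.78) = 11.24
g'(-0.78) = -21.03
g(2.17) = 207.93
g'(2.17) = 363.41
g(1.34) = 38.54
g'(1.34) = 87.59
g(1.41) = 45.16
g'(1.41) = 101.59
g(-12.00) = 188635.00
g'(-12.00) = -62687.00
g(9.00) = 58498.00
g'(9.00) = 26038.00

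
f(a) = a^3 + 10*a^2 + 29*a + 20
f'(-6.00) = 17.00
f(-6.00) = -10.00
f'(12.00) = 701.00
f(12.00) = 3536.00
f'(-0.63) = 17.59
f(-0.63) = 5.45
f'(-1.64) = 4.27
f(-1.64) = -5.07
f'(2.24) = 88.85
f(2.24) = 146.38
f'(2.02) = 81.64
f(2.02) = 127.63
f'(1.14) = 55.70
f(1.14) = 67.54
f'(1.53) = 66.62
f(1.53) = 91.36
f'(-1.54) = 5.31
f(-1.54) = -4.60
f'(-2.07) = 0.45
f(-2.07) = -6.05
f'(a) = 3*a^2 + 20*a + 29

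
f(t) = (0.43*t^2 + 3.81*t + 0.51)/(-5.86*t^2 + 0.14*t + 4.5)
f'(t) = (0.86*t + 3.81)/(-5.86*t^2 + 0.14*t + 4.5) + (11.72*t - 0.14)*(0.43*t^2 + 3.81*t + 0.51)/(-5.86*t^2 + 0.14*t + 4.5)^2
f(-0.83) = -6.79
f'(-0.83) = 202.18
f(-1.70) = 0.37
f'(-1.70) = 0.40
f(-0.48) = -0.40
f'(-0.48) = 1.84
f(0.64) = 1.43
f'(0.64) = 6.79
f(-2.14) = 0.25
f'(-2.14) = 0.19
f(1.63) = -0.73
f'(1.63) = 0.79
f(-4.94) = 0.06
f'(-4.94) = 0.03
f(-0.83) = -6.79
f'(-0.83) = 202.18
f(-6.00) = 0.03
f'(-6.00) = 0.02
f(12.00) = -0.13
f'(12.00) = 0.00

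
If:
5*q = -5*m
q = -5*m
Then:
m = 0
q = 0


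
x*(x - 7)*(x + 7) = x^3 - 49*x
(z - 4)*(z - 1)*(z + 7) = z^3 + 2*z^2 - 31*z + 28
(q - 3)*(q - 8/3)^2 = q^3 - 25*q^2/3 + 208*q/9 - 64/3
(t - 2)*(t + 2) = t^2 - 4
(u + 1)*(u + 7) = u^2 + 8*u + 7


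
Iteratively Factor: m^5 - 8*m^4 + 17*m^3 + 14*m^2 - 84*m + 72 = (m - 3)*(m^4 - 5*m^3 + 2*m^2 + 20*m - 24) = (m - 3)^2*(m^3 - 2*m^2 - 4*m + 8) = (m - 3)^2*(m - 2)*(m^2 - 4) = (m - 3)^2*(m - 2)*(m + 2)*(m - 2)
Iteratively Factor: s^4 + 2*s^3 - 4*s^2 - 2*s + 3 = (s - 1)*(s^3 + 3*s^2 - s - 3) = (s - 1)^2*(s^2 + 4*s + 3) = (s - 1)^2*(s + 3)*(s + 1)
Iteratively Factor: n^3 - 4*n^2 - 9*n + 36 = (n - 4)*(n^2 - 9) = (n - 4)*(n + 3)*(n - 3)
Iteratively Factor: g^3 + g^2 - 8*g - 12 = (g - 3)*(g^2 + 4*g + 4) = (g - 3)*(g + 2)*(g + 2)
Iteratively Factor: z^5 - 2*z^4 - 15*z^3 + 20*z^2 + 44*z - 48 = (z + 2)*(z^4 - 4*z^3 - 7*z^2 + 34*z - 24) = (z - 1)*(z + 2)*(z^3 - 3*z^2 - 10*z + 24) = (z - 2)*(z - 1)*(z + 2)*(z^2 - z - 12) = (z - 4)*(z - 2)*(z - 1)*(z + 2)*(z + 3)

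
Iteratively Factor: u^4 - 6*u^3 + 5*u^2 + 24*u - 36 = (u - 3)*(u^3 - 3*u^2 - 4*u + 12) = (u - 3)*(u + 2)*(u^2 - 5*u + 6) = (u - 3)*(u - 2)*(u + 2)*(u - 3)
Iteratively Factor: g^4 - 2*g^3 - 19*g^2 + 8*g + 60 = (g + 2)*(g^3 - 4*g^2 - 11*g + 30) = (g + 2)*(g + 3)*(g^2 - 7*g + 10) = (g - 2)*(g + 2)*(g + 3)*(g - 5)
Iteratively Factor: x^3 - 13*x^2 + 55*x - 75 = (x - 5)*(x^2 - 8*x + 15) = (x - 5)^2*(x - 3)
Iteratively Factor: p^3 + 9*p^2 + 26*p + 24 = (p + 4)*(p^2 + 5*p + 6) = (p + 3)*(p + 4)*(p + 2)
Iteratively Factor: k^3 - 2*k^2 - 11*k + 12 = (k - 1)*(k^2 - k - 12) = (k - 1)*(k + 3)*(k - 4)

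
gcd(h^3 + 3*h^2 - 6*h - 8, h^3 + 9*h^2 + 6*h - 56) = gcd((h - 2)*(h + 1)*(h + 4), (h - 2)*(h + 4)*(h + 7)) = h^2 + 2*h - 8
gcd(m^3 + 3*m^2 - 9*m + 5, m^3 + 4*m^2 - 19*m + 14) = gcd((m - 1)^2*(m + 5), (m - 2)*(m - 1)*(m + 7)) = m - 1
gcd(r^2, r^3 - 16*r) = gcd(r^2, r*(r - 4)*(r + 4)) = r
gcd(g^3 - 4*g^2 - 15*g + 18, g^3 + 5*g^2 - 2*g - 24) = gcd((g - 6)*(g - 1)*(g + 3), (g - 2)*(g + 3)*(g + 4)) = g + 3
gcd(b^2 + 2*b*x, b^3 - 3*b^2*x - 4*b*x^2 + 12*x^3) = b + 2*x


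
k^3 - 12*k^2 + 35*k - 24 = (k - 8)*(k - 3)*(k - 1)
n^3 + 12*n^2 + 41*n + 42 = (n + 2)*(n + 3)*(n + 7)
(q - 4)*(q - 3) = q^2 - 7*q + 12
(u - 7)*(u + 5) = u^2 - 2*u - 35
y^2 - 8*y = y*(y - 8)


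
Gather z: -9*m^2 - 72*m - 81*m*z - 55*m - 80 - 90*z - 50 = -9*m^2 - 127*m + z*(-81*m - 90) - 130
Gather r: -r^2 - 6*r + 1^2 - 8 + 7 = -r^2 - 6*r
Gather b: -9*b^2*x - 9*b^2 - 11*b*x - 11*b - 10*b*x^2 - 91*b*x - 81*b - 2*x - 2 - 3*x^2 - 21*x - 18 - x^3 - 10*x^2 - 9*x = b^2*(-9*x - 9) + b*(-10*x^2 - 102*x - 92) - x^3 - 13*x^2 - 32*x - 20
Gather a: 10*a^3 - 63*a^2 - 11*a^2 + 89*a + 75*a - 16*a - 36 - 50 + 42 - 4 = 10*a^3 - 74*a^2 + 148*a - 48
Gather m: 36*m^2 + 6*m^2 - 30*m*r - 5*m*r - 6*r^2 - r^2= 42*m^2 - 35*m*r - 7*r^2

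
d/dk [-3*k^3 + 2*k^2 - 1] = k*(4 - 9*k)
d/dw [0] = 0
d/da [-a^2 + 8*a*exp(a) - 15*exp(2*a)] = 8*a*exp(a) - 2*a - 30*exp(2*a) + 8*exp(a)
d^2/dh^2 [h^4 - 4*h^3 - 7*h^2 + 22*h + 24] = 12*h^2 - 24*h - 14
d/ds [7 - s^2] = -2*s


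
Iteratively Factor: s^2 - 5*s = (s - 5)*(s)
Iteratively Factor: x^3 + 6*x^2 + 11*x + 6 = (x + 1)*(x^2 + 5*x + 6) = (x + 1)*(x + 3)*(x + 2)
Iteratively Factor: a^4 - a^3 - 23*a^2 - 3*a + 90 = (a + 3)*(a^3 - 4*a^2 - 11*a + 30) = (a - 2)*(a + 3)*(a^2 - 2*a - 15) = (a - 2)*(a + 3)^2*(a - 5)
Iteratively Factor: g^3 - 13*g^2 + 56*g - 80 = (g - 5)*(g^2 - 8*g + 16) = (g - 5)*(g - 4)*(g - 4)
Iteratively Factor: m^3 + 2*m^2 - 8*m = (m + 4)*(m^2 - 2*m) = (m - 2)*(m + 4)*(m)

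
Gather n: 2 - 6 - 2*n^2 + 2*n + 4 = -2*n^2 + 2*n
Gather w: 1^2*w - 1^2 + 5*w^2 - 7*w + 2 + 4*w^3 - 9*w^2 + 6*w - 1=4*w^3 - 4*w^2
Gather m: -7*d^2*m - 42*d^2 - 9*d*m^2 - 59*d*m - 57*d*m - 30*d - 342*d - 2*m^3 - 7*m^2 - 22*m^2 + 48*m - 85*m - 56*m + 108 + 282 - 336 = -42*d^2 - 372*d - 2*m^3 + m^2*(-9*d - 29) + m*(-7*d^2 - 116*d - 93) + 54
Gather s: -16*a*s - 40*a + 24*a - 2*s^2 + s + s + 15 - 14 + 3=-16*a - 2*s^2 + s*(2 - 16*a) + 4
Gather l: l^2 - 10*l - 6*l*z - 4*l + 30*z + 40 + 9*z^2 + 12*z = l^2 + l*(-6*z - 14) + 9*z^2 + 42*z + 40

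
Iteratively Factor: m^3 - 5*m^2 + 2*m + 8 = (m - 4)*(m^2 - m - 2) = (m - 4)*(m - 2)*(m + 1)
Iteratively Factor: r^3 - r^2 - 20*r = (r + 4)*(r^2 - 5*r) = r*(r + 4)*(r - 5)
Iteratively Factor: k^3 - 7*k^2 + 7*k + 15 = (k - 5)*(k^2 - 2*k - 3) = (k - 5)*(k + 1)*(k - 3)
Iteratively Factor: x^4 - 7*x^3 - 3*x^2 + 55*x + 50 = (x + 1)*(x^3 - 8*x^2 + 5*x + 50) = (x - 5)*(x + 1)*(x^2 - 3*x - 10) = (x - 5)^2*(x + 1)*(x + 2)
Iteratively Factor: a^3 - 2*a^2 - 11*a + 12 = (a + 3)*(a^2 - 5*a + 4) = (a - 4)*(a + 3)*(a - 1)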